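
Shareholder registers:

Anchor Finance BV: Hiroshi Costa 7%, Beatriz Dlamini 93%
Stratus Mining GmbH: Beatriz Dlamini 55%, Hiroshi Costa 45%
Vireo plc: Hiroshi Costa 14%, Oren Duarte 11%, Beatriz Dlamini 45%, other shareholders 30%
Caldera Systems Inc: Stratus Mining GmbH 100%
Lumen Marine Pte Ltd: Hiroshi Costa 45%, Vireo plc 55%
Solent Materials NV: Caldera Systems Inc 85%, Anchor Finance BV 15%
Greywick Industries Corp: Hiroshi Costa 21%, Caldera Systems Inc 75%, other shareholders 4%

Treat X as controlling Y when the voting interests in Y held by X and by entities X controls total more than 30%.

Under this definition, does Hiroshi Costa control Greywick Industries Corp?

Hiroshi holds 45% of Stratus, so Hiroshi controls Stratus.
Stratus holds 100% of Caldera, so Hiroshi controls Caldera.
Hiroshi and Caldera together hold 21% + 75% = 96% of Greywick, so Hiroshi controls Greywick.

Yes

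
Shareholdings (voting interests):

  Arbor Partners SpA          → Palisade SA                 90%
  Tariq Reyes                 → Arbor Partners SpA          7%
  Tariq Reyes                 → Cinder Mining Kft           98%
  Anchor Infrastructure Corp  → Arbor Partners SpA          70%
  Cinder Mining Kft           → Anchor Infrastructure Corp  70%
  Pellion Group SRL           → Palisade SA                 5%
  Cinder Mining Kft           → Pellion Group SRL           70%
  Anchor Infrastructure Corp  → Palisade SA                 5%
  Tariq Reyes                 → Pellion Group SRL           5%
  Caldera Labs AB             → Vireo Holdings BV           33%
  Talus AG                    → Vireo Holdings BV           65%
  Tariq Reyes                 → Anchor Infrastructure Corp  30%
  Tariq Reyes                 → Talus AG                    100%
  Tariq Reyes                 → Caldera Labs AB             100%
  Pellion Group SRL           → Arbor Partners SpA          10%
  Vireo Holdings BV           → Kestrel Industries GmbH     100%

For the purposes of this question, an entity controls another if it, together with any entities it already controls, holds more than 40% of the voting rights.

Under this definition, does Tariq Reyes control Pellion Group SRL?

Yes

Tariq holds 98% of Cinder, so Tariq controls Cinder.
Tariq and Cinder together hold 5% + 70% = 75% of Pellion, so Tariq controls Pellion.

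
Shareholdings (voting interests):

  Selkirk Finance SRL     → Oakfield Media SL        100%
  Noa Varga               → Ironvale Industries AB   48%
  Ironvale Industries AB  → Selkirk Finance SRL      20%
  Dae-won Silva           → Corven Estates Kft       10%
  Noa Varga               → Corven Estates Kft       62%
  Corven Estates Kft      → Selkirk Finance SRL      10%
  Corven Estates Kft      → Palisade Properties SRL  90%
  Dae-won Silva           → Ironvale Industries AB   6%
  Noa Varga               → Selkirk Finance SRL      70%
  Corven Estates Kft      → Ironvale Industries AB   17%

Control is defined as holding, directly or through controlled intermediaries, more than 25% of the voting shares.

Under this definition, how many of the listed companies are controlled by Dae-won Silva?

Dae-won's largest direct stake is 10% in Corven, which does not meet the threshold.
Dae-won controls 0 companies.

0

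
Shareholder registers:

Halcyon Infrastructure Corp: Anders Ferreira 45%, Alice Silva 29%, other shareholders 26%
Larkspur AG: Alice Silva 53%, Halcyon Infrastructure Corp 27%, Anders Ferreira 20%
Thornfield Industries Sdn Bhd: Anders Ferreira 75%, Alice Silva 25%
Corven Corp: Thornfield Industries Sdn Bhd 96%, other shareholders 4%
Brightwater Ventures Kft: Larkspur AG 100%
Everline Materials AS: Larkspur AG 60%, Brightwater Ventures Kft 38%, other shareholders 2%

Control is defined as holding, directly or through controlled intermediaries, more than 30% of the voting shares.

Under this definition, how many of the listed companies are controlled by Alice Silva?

Alice holds 53% of Larkspur, so Alice controls Larkspur.
Larkspur holds 100% of Brightwater, so Alice controls Brightwater.
Larkspur and Brightwater together hold 60% + 38% = 98% of Everline, so Alice controls Everline.
No other company's threshold is met.
Alice controls 3 companies.

3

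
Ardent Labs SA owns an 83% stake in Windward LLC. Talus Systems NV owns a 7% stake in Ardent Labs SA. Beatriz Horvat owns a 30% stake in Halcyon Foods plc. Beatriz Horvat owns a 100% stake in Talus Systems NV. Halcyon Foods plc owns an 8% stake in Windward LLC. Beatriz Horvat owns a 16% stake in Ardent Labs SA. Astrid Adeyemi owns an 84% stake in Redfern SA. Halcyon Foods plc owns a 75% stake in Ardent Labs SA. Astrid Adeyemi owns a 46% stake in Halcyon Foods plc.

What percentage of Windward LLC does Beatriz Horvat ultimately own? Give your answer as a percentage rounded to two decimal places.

40.17%

Beatriz reaches Windward along 4 paths.
Via Ardent: 16% × 83% = 13.28%.
Via Halcyon → Ardent: 30% × 75% × 83% = 18.675%.
Via Talus → Ardent: 100% × 7% × 83% = 5.81%.
Via Halcyon: 30% × 8% = 2.4%.
Total: 13.28% + 18.675% + 5.81% + 2.4% = 40.165%.
Rounded: 40.17%.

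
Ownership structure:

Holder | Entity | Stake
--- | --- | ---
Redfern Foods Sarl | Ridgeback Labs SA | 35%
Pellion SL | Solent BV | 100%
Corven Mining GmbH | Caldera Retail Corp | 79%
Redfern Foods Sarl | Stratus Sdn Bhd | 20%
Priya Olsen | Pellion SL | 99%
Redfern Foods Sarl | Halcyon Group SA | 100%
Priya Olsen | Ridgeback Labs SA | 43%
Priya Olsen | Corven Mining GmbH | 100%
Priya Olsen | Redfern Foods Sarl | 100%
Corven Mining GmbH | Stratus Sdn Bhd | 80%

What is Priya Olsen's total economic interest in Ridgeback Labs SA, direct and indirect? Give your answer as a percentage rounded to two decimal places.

Priya reaches Ridgeback along 2 paths.
Via Redfern: 100% × 35% = 35%.
Direct stake: 43% = 43%.
Total: 35% + 43% = 78%.
Rounded: 78.00%.

78.00%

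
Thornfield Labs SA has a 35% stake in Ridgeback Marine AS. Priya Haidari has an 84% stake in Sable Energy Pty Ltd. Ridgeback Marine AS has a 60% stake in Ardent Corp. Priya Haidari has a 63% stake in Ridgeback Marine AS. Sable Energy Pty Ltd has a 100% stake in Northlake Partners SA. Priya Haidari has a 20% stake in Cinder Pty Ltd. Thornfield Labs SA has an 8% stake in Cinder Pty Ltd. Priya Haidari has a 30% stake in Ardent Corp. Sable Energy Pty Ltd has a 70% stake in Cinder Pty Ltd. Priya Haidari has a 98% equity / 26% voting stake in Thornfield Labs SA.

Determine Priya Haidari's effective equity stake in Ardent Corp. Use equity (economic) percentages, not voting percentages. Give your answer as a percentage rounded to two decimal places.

88.38%

Priya reaches Ardent along 3 paths.
Direct stake: 30% = 30%.
Via Thornfield → Ridgeback: 98% × 35% × 60% = 20.58%.
Via Ridgeback: 63% × 60% = 37.8%.
Total: 30% + 20.58% + 37.8% = 88.38%.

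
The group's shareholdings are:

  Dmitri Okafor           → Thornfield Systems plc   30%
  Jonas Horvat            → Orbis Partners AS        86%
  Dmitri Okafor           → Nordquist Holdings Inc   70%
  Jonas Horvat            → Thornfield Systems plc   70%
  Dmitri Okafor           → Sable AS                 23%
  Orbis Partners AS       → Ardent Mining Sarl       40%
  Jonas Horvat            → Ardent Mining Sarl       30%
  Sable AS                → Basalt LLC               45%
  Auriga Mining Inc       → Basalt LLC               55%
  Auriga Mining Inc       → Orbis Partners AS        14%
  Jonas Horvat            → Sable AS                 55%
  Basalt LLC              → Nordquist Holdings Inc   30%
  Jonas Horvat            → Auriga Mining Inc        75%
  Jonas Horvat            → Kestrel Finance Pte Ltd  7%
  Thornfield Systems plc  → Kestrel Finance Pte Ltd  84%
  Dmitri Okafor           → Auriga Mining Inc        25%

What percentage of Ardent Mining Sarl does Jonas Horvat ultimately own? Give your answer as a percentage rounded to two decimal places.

Jonas reaches Ardent along 3 paths.
Via Auriga → Orbis: 75% × 14% × 40% = 4.2%.
Via Orbis: 86% × 40% = 34.4%.
Direct stake: 30% = 30%.
Total: 4.2% + 34.4% + 30% = 68.6%.
Rounded: 68.60%.

68.60%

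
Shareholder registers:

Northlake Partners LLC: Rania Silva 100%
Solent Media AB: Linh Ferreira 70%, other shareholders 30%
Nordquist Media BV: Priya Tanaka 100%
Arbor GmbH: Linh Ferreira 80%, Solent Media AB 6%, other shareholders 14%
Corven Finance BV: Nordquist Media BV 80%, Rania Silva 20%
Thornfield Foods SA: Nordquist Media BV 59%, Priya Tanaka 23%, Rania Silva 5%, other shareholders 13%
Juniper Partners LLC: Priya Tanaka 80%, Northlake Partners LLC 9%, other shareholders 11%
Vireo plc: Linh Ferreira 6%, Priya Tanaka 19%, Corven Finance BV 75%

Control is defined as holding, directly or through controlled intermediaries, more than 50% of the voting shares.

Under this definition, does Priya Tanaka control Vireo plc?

Yes

Priya holds 100% of Nordquist, so Priya controls Nordquist.
Nordquist holds 80% of Corven, so Priya controls Corven.
Priya and Corven together hold 19% + 75% = 94% of Vireo, so Priya controls Vireo.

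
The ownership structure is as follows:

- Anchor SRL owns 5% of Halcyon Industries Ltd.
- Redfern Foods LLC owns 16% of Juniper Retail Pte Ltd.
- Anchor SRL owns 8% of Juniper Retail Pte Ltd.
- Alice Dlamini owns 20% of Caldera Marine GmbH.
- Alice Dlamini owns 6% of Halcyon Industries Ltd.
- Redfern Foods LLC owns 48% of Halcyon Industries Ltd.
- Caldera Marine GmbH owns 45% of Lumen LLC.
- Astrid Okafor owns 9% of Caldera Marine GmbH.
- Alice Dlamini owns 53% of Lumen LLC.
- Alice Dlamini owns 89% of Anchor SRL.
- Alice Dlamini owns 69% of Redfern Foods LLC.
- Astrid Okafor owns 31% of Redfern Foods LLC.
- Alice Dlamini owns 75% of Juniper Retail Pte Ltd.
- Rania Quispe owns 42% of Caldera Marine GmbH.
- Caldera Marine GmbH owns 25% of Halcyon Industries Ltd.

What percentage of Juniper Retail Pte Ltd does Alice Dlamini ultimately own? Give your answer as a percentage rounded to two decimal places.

93.16%

Alice reaches Juniper along 3 paths.
Via Anchor: 89% × 8% = 7.12%.
Direct stake: 75% = 75%.
Via Redfern: 69% × 16% = 11.04%.
Total: 7.12% + 75% + 11.04% = 93.16%.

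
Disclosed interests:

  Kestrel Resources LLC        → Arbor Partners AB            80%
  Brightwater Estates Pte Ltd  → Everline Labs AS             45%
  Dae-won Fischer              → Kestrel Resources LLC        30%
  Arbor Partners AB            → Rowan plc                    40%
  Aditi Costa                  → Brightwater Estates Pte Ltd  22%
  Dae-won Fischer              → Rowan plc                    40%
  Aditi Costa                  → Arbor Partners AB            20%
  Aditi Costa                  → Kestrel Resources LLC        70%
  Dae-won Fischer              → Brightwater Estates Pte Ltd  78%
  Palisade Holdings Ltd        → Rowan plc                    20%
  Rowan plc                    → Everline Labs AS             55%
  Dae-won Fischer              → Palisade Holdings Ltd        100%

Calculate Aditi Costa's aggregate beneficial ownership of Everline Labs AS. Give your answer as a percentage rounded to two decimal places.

Aditi reaches Everline along 3 paths.
Via Kestrel → Arbor → Rowan: 70% × 80% × 40% × 55% = 12.32%.
Via Arbor → Rowan: 20% × 40% × 55% = 4.4%.
Via Brightwater: 22% × 45% = 9.9%.
Total: 12.32% + 4.4% + 9.9% = 26.62%.

26.62%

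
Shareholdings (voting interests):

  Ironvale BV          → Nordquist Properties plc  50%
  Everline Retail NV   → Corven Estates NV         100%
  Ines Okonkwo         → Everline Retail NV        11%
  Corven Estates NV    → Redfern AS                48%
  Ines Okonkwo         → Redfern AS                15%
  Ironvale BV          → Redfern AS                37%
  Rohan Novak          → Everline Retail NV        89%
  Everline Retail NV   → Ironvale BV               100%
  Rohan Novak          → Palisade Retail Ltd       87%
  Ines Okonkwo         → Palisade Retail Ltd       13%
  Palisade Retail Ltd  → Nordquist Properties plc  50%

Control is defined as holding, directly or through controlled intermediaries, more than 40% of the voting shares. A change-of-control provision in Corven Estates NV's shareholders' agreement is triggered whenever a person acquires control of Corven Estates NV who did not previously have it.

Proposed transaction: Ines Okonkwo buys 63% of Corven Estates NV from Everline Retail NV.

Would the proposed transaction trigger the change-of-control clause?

Yes

The purchase adds only to Ines's holdings (Everline's stake shrinks), so Ines is the only person who could newly come to control Corven.
Ines's largest direct stake is 15% in Redfern, which does not meet the threshold, so Ines controls no company.
Neither Ines nor any entity Ines controls holds any voting interest in Corven.
So before the transaction, Ines does not control Corven.
After the purchase, Ines holds 63% of Corven directly, and Everline's stake falls to 37%.
Ines holds 63% of Corven, so Ines controls Corven.
Ines did not control Corven before and does after, so the clause is triggered.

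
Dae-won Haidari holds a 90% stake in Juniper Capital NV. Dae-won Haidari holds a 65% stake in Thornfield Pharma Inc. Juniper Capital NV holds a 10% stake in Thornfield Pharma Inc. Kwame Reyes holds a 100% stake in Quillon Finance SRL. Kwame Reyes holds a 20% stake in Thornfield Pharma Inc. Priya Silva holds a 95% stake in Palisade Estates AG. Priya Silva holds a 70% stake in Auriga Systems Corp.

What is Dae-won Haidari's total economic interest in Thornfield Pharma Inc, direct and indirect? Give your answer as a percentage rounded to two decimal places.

74.00%

Dae-won reaches Thornfield along 2 paths.
Via Juniper: 90% × 10% = 9%.
Direct stake: 65% = 65%.
Total: 9% + 65% = 74%.
Rounded: 74.00%.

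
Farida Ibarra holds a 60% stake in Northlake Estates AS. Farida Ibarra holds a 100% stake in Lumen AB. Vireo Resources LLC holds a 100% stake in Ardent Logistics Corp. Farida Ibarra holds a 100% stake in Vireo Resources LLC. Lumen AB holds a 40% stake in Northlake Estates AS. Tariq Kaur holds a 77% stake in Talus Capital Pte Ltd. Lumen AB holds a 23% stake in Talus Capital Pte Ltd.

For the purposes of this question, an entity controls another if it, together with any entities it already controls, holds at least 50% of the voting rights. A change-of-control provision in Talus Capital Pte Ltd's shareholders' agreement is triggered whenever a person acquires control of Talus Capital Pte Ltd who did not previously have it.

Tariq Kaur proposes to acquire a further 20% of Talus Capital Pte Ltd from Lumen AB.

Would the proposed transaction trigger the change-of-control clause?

The purchase adds only to Tariq's holdings (Lumen's stake shrinks), so Tariq is the only person who could newly come to control Talus.
Tariq holds 77% of Talus, so Tariq controls Talus.
So Tariq already controls Talus before the transaction.
After the purchase, Tariq's direct stake in Talus rises to 77% + 20% = 97%, and Lumen's stake falls to 3%.
Tariq controlled Talus already, so this is not a new person acquiring control; every other person's position is unchanged or reduced.
No new person acquires control, so the clause is not triggered.

No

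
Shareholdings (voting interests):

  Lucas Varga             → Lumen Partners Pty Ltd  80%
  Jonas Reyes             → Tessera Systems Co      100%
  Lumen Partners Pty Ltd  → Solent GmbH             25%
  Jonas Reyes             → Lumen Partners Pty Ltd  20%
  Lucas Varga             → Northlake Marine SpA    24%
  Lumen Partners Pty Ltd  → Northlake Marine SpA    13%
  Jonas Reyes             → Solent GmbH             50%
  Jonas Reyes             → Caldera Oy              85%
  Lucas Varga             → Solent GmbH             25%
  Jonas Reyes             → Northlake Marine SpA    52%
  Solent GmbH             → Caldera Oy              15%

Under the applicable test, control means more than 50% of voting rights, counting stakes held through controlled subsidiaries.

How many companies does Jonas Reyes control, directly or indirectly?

3

Jonas holds 85% of Caldera, so Jonas controls Caldera.
Jonas holds 52% of Northlake, so Jonas controls Northlake.
Jonas holds 100% of Tessera, so Jonas controls Tessera.
No other company's threshold is met.
Jonas controls 3 companies.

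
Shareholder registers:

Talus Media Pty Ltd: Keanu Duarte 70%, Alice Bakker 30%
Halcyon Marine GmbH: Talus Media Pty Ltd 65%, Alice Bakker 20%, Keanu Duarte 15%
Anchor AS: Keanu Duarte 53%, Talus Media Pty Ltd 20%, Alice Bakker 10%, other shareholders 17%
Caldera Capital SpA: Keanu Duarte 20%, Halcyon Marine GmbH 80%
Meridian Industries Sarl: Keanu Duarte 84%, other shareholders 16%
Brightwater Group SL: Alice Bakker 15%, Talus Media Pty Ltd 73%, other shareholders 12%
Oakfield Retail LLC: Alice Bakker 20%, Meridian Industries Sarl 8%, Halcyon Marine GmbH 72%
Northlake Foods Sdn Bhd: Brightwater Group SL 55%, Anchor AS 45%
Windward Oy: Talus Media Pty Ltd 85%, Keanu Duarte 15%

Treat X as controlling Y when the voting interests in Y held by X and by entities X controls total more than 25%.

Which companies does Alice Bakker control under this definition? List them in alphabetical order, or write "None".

Anchor AS, Brightwater Group SL, Caldera Capital SpA, Halcyon Marine GmbH, Northlake Foods Sdn Bhd, Oakfield Retail LLC, Talus Media Pty Ltd, Windward Oy

Alice holds 30% of Talus, so Alice controls Talus.
Talus and Alice together hold 65% + 20% = 85% of Halcyon, so Alice controls Halcyon.
Talus and Alice together hold 20% + 10% = 30% of Anchor, so Alice controls Anchor.
Halcyon holds 80% of Caldera, so Alice controls Caldera.
Alice and Talus together hold 15% + 73% = 88% of Brightwater, so Alice controls Brightwater.
Alice and Halcyon together hold 20% + 72% = 92% of Oakfield, so Alice controls Oakfield.
Brightwater and Anchor together hold 55% + 45% = 100% of Northlake, so Alice controls Northlake.
Talus holds 85% of Windward, so Alice controls Windward.
No other company's threshold is met.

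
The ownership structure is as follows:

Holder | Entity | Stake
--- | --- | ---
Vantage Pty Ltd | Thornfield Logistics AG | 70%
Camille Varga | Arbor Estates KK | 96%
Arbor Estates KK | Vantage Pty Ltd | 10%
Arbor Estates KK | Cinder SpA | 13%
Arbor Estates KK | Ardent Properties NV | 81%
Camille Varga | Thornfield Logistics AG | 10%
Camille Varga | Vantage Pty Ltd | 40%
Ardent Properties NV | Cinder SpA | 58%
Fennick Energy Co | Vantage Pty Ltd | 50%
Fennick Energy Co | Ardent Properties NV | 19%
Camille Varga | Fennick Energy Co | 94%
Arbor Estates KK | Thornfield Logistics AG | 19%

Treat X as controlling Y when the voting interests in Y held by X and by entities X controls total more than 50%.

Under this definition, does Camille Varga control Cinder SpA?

Camille holds 94% of Fennick, so Camille controls Fennick.
Camille holds 96% of Arbor, so Camille controls Arbor.
Fennick and Arbor together hold 19% + 81% = 100% of Ardent, so Camille controls Ardent.
Arbor and Ardent together hold 13% + 58% = 71% of Cinder, so Camille controls Cinder.

Yes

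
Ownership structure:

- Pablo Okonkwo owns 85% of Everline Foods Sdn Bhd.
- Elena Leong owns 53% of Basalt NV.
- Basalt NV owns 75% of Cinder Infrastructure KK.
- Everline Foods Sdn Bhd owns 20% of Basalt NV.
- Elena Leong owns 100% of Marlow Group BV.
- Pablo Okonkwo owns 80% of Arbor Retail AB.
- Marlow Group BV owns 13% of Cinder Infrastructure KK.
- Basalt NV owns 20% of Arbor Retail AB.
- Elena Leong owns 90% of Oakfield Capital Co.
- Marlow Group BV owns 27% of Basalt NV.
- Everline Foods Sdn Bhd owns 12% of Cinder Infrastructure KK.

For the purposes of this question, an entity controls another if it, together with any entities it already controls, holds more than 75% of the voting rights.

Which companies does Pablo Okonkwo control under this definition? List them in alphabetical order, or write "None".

Pablo holds 85% of Everline, so Pablo controls Everline.
Pablo holds 80% of Arbor, so Pablo controls Arbor.
No other company's threshold is met.

Arbor Retail AB, Everline Foods Sdn Bhd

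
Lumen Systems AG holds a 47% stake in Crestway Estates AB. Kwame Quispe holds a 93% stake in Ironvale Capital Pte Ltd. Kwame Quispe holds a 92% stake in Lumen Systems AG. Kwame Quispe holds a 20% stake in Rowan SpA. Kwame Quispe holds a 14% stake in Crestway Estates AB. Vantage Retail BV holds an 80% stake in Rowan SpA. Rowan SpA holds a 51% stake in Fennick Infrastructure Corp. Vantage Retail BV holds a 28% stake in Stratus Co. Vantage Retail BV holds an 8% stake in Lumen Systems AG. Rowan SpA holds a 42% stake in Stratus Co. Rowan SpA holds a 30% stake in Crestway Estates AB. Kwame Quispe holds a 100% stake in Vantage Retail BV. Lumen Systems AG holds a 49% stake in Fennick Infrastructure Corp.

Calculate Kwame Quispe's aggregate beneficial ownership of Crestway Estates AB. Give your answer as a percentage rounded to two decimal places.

Kwame reaches Crestway along 5 paths.
Via Lumen: 92% × 47% = 43.24%.
Via Vantage → Lumen: 100% × 8% × 47% = 3.76%.
Via Rowan: 20% × 30% = 6%.
Via Vantage → Rowan: 100% × 80% × 30% = 24%.
Direct stake: 14% = 14%.
Total: 43.24% + 3.76% + 6% + 24% + 14% = 91%.
Rounded: 91.00%.

91.00%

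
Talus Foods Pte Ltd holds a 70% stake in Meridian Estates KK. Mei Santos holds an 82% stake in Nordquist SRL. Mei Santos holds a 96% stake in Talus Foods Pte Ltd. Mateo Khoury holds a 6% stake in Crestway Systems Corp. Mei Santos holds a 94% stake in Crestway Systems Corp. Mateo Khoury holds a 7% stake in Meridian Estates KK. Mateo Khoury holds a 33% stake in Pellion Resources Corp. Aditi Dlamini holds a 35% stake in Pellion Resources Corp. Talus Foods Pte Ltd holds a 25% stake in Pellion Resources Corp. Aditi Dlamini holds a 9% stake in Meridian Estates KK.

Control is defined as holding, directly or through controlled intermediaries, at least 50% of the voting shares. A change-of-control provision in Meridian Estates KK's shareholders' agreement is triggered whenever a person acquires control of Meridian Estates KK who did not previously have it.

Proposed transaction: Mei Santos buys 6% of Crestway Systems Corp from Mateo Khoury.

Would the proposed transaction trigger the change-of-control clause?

The purchase adds only to Mei's holdings (Mateo's stake shrinks), so Mei is the only person who could newly come to control Meridian.
Mei holds 96% of Talus, so Mei controls Talus.
Talus holds 70% of Meridian, so Mei controls Meridian.
So Mei already controls Meridian before the transaction.
After the purchase, Mei's direct stake in Crestway rises to 94% + 6% = 100%, and Mateo's stake falls to 0%.
Mei controlled Meridian already, so this is not a new person acquiring control; every other person's position is unchanged or reduced.
No new person acquires control, so the clause is not triggered.

No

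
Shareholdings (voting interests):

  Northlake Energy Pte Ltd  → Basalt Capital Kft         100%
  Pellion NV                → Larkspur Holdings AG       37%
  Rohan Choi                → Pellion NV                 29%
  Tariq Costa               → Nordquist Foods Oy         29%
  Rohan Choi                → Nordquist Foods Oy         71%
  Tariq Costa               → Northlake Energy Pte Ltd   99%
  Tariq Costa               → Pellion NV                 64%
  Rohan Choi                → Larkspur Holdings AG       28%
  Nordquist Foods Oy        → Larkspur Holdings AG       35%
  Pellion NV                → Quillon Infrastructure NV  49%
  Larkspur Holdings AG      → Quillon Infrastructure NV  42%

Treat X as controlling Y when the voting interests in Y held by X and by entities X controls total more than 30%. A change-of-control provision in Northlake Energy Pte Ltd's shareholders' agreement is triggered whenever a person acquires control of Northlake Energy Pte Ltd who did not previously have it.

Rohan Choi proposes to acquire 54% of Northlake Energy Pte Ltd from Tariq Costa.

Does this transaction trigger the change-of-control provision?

Yes

The purchase adds only to Rohan's holdings (Tariq's stake shrinks), so Rohan is the only person who could newly come to control Northlake.
Rohan holds 71% of Nordquist, so Rohan controls Nordquist.
Rohan and Nordquist together hold 28% + 35% = 63% of Larkspur, so Rohan controls Larkspur.
Larkspur holds 42% of Quillon, so Rohan controls Quillon.
Neither Rohan nor any entity Rohan controls holds any voting interest in Northlake.
So before the transaction, Rohan does not control Northlake.
After the purchase, Rohan holds 54% of Northlake directly, and Tariq's stake falls to 45%.
Rohan holds 54% of Northlake, so Rohan controls Northlake.
Rohan did not control Northlake before and does after, so the clause is triggered.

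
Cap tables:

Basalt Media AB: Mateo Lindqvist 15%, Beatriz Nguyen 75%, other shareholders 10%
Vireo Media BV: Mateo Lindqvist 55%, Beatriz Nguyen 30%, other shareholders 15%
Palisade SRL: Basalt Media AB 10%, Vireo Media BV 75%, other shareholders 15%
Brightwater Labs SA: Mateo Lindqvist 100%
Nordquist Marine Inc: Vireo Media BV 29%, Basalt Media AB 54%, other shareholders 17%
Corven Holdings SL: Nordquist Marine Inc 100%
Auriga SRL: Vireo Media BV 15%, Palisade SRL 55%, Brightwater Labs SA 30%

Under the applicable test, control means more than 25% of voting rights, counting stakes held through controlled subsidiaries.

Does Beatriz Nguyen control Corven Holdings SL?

Beatriz holds 75% of Basalt, so Beatriz controls Basalt.
Beatriz holds 30% of Vireo, so Beatriz controls Vireo.
Vireo and Basalt together hold 29% + 54% = 83% of Nordquist, so Beatriz controls Nordquist.
Nordquist holds 100% of Corven, so Beatriz controls Corven.

Yes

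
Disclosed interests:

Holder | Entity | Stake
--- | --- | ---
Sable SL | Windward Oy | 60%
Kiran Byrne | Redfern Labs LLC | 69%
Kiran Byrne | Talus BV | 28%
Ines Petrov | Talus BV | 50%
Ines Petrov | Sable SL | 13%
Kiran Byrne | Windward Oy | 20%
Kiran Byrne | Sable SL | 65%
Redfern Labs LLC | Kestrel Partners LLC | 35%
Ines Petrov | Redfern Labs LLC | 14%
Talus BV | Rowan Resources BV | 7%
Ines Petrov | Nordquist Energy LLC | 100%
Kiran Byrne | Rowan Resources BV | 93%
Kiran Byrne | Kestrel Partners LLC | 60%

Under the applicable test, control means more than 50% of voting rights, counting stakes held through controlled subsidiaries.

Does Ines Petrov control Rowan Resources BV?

No

Ines holds 100% of Nordquist, so Ines controls Nordquist.
Neither Ines nor any entity Ines controls holds any voting interest in Rowan.
So Ines does not control Rowan.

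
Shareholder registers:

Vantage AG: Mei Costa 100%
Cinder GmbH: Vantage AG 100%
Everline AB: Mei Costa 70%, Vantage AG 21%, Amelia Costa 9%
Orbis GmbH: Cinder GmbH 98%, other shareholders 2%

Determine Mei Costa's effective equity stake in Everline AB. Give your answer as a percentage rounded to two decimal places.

91.00%

Mei reaches Everline along 2 paths.
Direct stake: 70% = 70%.
Via Vantage: 100% × 21% = 21%.
Total: 70% + 21% = 91%.
Rounded: 91.00%.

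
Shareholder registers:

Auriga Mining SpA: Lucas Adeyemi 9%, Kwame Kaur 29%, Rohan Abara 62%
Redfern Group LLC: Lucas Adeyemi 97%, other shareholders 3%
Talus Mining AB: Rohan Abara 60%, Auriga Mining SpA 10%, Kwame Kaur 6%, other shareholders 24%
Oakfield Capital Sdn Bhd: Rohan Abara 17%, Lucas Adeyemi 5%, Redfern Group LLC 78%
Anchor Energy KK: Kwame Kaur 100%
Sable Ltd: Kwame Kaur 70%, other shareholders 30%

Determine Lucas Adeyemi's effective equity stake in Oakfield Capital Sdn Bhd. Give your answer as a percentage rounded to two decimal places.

Lucas reaches Oakfield along 2 paths.
Direct stake: 5% = 5%.
Via Redfern: 97% × 78% = 75.66%.
Total: 5% + 75.66% = 80.66%.

80.66%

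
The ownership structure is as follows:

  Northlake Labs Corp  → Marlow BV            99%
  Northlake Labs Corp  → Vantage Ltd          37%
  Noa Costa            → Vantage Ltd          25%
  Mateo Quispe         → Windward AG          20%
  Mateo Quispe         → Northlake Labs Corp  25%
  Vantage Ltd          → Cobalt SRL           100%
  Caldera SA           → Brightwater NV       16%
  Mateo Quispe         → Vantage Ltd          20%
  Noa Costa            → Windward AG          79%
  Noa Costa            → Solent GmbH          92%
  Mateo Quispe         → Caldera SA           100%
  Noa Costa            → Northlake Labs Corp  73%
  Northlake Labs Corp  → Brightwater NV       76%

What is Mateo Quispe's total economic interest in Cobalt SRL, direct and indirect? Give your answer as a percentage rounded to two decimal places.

Mateo reaches Cobalt along 2 paths.
Via Vantage: 20% × 100% = 20%.
Via Northlake → Vantage: 25% × 37% × 100% = 9.25%.
Total: 20% + 9.25% = 29.25%.

29.25%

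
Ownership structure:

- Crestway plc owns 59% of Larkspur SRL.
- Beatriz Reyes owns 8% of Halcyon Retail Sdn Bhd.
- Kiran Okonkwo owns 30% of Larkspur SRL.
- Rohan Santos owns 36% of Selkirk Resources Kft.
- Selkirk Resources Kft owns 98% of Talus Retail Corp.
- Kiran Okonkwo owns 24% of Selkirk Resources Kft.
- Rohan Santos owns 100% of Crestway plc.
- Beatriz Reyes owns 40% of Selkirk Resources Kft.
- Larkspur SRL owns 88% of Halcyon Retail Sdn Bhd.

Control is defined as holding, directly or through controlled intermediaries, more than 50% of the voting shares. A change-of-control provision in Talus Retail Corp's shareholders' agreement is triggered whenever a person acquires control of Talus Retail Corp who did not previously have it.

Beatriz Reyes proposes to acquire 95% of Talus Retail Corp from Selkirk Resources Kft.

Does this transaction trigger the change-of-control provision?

Yes

The purchase adds only to Beatriz's holdings (Selkirk's stake shrinks), so Beatriz is the only person who could newly come to control Talus.
Beatriz's largest direct stake is 40% in Selkirk, which does not meet the threshold, so Beatriz controls no company.
Neither Beatriz nor any entity Beatriz controls holds any voting interest in Talus.
So before the transaction, Beatriz does not control Talus.
After the purchase, Beatriz holds 95% of Talus directly, and Selkirk's stake falls to 3%.
Beatriz holds 95% of Talus, so Beatriz controls Talus.
Beatriz did not control Talus before and does after, so the clause is triggered.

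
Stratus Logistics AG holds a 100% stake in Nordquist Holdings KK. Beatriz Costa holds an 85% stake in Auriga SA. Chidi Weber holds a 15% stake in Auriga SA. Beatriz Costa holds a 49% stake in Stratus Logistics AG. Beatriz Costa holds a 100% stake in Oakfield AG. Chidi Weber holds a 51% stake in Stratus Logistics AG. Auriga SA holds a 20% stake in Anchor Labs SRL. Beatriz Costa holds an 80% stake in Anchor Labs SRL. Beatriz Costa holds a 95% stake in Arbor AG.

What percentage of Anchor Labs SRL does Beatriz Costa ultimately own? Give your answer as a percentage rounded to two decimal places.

Beatriz reaches Anchor along 2 paths.
Via Auriga: 85% × 20% = 17%.
Direct stake: 80% = 80%.
Total: 17% + 80% = 97%.
Rounded: 97.00%.

97.00%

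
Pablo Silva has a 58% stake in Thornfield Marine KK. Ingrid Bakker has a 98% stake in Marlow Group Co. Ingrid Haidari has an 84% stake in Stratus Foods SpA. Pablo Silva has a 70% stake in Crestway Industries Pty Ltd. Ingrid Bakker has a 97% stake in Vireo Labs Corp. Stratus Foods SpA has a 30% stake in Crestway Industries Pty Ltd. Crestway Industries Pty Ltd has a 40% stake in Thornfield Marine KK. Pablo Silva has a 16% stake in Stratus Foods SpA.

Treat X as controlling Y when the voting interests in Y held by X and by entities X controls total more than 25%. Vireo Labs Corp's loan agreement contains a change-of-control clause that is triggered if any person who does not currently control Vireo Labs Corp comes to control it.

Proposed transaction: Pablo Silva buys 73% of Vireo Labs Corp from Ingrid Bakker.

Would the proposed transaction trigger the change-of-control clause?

Yes

The purchase adds only to Pablo's holdings (Ingrid Bakker's stake shrinks), so Pablo is the only person who could newly come to control Vireo.
Pablo holds 70% of Crestway, so Pablo controls Crestway.
Crestway and Pablo together hold 40% + 58% = 98% of Thornfield, so Pablo controls Thornfield.
Neither Pablo nor any entity Pablo controls holds any voting interest in Vireo.
So before the transaction, Pablo does not control Vireo.
After the purchase, Pablo holds 73% of Vireo directly, and Ingrid Bakker's stake falls to 24%.
Pablo holds 73% of Vireo, so Pablo controls Vireo.
Pablo did not control Vireo before and does after, so the clause is triggered.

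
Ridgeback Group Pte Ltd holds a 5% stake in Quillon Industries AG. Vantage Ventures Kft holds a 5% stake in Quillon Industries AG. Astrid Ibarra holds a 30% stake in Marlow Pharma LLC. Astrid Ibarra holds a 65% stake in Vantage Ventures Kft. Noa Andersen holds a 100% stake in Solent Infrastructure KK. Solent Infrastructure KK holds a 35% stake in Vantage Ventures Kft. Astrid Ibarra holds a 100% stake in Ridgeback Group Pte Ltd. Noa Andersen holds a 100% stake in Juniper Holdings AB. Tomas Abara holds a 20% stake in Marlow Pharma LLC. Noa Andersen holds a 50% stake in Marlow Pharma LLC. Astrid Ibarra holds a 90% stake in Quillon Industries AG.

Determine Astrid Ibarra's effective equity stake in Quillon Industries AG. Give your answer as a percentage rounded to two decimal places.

98.25%

Astrid reaches Quillon along 3 paths.
Via Vantage: 65% × 5% = 3.25%.
Via Ridgeback: 100% × 5% = 5%.
Direct stake: 90% = 90%.
Total: 3.25% + 5% + 90% = 98.25%.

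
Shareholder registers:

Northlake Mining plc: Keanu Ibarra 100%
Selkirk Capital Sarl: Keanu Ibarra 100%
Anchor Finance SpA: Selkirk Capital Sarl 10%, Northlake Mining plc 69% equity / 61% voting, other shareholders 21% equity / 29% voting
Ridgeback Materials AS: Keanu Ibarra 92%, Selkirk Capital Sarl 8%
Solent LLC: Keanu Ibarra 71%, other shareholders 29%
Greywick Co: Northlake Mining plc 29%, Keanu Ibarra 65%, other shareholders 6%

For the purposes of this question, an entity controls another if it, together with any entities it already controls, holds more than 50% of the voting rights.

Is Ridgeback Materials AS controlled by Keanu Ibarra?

Keanu holds 100% of Selkirk, so Keanu controls Selkirk.
Keanu and Selkirk together hold 92% + 8% = 100% of Ridgeback, so Keanu controls Ridgeback.

Yes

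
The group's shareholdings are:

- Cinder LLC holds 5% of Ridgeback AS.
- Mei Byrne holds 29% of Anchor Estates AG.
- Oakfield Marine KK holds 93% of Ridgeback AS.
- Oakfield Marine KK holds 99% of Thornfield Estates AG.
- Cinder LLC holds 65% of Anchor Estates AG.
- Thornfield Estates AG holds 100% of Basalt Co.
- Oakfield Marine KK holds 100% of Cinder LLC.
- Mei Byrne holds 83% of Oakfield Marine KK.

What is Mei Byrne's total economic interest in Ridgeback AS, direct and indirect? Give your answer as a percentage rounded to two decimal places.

Mei reaches Ridgeback along 2 paths.
Via Oakfield: 83% × 93% = 77.19%.
Via Oakfield → Cinder: 83% × 100% × 5% = 4.15%.
Total: 77.19% + 4.15% = 81.34%.

81.34%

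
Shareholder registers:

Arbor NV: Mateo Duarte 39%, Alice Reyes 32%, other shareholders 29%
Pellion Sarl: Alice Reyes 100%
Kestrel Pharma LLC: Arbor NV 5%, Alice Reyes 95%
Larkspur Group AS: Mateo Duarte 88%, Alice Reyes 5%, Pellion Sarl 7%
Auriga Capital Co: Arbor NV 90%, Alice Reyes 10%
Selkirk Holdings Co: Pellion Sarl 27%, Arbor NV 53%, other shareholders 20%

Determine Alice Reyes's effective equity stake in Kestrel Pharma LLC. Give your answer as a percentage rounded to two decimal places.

96.60%

Alice reaches Kestrel along 2 paths.
Via Arbor: 32% × 5% = 1.6%.
Direct stake: 95% = 95%.
Total: 1.6% + 95% = 96.6%.
Rounded: 96.60%.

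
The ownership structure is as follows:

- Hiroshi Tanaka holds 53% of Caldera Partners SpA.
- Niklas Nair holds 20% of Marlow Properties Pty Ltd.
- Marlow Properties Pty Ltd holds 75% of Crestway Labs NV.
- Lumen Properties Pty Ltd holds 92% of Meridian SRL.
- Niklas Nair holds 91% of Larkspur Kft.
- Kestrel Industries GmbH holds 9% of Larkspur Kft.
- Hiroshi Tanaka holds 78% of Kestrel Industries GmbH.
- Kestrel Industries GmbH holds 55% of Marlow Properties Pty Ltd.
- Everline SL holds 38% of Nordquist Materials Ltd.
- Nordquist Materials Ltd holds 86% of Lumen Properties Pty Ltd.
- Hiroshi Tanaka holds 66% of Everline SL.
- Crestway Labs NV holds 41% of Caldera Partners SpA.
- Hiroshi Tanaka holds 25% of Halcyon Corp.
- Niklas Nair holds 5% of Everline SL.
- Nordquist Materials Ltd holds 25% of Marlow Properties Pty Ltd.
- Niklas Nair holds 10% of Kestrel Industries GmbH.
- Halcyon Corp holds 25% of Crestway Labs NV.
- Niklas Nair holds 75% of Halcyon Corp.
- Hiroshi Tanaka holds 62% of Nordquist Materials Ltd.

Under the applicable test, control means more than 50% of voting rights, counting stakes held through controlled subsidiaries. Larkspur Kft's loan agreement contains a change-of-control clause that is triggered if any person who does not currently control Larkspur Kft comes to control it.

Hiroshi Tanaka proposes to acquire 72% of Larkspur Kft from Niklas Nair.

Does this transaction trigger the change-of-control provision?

Yes

The purchase adds only to Hiroshi's holdings (Niklas's stake shrinks), so Hiroshi is the only person who could newly come to control Larkspur.
Hiroshi holds 66% of Everline, so Hiroshi controls Everline.
Hiroshi and Everline together hold 62% + 38% = 100% of Nordquist, so Hiroshi controls Nordquist.
Hiroshi holds 78% of Kestrel, so Hiroshi controls Kestrel.
Nordquist holds 86% of Lumen, so Hiroshi controls Lumen.
Kestrel and Nordquist together hold 55% + 25% = 80% of Marlow, so Hiroshi controls Marlow.
Marlow holds 75% of Crestway, so Hiroshi controls Crestway.
Crestway and Hiroshi together hold 41% + 53% = 94% of Caldera, so Hiroshi controls Caldera.
Lumen holds 92% of Meridian, so Hiroshi controls Meridian.
In Larkspur, Hiroshi's side holds only 9%, not > 50%.
So before the transaction, Hiroshi does not control Larkspur.
After the purchase, Hiroshi holds 72% of Larkspur directly, and Niklas's stake falls to 19%.
Kestrel and Hiroshi together hold 9% + 72% = 81% of Larkspur, so Hiroshi controls Larkspur.
Hiroshi did not control Larkspur before and does after, so the clause is triggered.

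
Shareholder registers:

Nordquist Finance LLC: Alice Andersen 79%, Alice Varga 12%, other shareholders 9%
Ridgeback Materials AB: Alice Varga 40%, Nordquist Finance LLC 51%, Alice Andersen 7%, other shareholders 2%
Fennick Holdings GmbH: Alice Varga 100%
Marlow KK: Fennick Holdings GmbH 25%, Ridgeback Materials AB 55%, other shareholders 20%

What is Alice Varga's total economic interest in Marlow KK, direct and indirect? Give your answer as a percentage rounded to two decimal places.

50.37%

Alice Varga reaches Marlow along 3 paths.
Via Fennick: 100% × 25% = 25%.
Via Ridgeback: 40% × 55% = 22%.
Via Nordquist → Ridgeback: 12% × 51% × 55% = 3.366%.
Total: 25% + 22% + 3.366% = 50.366%.
Rounded: 50.37%.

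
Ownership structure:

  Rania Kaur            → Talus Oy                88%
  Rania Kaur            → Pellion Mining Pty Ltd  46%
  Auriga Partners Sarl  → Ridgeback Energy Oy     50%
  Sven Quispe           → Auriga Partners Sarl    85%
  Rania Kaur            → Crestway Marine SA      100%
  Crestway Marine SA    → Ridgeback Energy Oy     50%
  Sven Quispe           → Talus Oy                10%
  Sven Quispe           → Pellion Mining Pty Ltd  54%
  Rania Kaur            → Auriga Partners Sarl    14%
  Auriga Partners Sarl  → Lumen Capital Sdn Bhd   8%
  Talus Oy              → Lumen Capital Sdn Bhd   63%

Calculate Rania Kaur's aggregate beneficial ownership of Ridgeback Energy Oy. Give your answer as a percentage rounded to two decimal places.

57.00%

Rania reaches Ridgeback along 2 paths.
Via Crestway: 100% × 50% = 50%.
Via Auriga: 14% × 50% = 7%.
Total: 50% + 7% = 57%.
Rounded: 57.00%.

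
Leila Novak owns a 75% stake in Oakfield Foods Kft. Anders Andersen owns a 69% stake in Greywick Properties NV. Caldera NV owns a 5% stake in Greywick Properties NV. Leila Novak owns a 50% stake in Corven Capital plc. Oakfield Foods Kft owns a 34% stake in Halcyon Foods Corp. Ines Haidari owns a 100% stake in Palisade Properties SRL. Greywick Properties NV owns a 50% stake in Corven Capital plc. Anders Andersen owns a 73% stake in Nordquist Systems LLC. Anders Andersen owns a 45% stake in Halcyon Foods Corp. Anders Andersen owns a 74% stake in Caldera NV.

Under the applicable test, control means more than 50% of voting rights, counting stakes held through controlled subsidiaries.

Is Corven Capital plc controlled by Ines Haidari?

No

Ines holds 100% of Palisade, so Ines controls Palisade.
Neither Ines nor any entity Ines controls holds any voting interest in Corven.
So Ines does not control Corven.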